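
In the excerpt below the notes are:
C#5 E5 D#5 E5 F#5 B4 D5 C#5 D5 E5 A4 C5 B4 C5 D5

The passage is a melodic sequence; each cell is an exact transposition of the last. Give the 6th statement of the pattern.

Eb4 Gb4 F4 Gb4 Ab4

With a 5-note motive the entries are C#5, B4, A4, each down a 2nd from the previous.
Carrying on: G4 → F4 → Eb4.
Statement 6 starts on Eb4 and keeps the same exact contour: Eb4 Gb4 F4 Gb4 Ab4.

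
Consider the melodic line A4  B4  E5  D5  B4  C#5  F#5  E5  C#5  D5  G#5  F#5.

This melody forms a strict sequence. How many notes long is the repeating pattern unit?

Try groups of 4 (3 cells in 12 notes):
A4 B4 E5 D5 | B4 C#5 F#5 E5 | C#5 D5 G#5 F#5
Each cell is the previous one up a 2nd — so the unit is 4 notes.

4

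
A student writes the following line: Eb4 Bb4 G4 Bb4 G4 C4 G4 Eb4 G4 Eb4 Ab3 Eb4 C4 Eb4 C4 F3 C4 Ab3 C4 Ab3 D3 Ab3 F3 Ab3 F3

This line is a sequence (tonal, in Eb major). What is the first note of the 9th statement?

C2

The 5-note cells begin on Eb4, C4, Ab3, F3, D3 — each down a 3rd from the last.
Continuing: Bb2 → G2 → Eb2 → C2. Statement 9 starts on C2.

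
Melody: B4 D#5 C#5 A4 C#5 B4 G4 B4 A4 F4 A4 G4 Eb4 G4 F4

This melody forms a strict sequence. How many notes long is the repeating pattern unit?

3

15 notes total. Splitting into 5 groups of 3:
B4 D#5 C#5 | A4 C#5 B4 | G4 B4 A4 | F4 A4 G4 | Eb4 G4 F4
Each cell is the previous one down a 2nd — so the unit is 3 notes.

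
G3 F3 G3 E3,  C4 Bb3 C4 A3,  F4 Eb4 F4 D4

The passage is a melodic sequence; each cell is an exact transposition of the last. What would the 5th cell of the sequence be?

Eb5 Db5 Eb5 C5

The 4-note cells begin on G3, C4, F4 — each up a 4th from the last.
Continuing the starts: Bb4 → Eb5.
So cell 5 is Eb5 Db5 Eb5 C5.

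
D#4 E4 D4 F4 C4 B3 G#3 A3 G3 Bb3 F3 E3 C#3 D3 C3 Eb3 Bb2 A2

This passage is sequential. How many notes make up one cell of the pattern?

6

Try groups of 6 (3 cells in 18 notes):
D#4 E4 D4 F4 C4 B3 | G#3 A3 G3 Bb3 F3 E3 | C#3 D3 C3 Eb3 Bb2 A2
Each cell is the previous one down a 5th — so the unit is 6 notes.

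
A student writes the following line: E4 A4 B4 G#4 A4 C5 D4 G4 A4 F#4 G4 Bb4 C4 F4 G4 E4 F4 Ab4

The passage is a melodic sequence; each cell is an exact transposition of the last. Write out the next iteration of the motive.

Unit = 6 notes; the statements start on E4, D4, C4, moving down a 2nd each time.
From Bb3 the exact shape gives Bb3 Eb4 F4 D4 Eb4 Gb4.

Bb3 Eb4 F4 D4 Eb4 Gb4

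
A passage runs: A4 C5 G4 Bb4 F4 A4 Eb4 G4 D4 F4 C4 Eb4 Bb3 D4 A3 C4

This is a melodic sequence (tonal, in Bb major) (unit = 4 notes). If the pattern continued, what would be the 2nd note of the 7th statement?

The unit is 4 notes. Position-2 pitches of the 4 shown cells: C5, A4, F4, D4.
Each moves down a 3rd. Continuing: Bb3 → G3 → Eb3.

Eb3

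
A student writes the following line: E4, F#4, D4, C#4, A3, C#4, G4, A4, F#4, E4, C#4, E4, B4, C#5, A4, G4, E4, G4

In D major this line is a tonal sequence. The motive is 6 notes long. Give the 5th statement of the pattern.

With a 6-note motive the entries are E4, G4, B4, each up a 3rd from the previous.
Extending up a 3rd: D5 → F#5.
So cell 5 is F#5 G5 E5 D5 B4 D5.

F#5 G5 E5 D5 B4 D5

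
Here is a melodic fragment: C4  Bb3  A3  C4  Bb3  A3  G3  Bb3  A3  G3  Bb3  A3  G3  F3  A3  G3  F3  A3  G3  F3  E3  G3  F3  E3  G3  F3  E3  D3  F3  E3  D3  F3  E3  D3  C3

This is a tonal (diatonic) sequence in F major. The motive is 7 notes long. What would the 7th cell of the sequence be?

D3 C3 Bb2 D3 C3 Bb2 A2

The 7-note cells begin on C4, Bb3, A3, G3, F3 — each down a 2nd from the last.
Continuing the starts: E3 → D3.
Statement 7 starts on D3 and keeps the same diatonic contour: D3 C3 Bb2 D3 C3 Bb2 A2.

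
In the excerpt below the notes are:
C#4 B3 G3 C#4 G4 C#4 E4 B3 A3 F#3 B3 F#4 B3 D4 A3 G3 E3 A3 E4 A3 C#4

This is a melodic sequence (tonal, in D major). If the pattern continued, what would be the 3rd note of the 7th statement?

With 7-note cells, note 3 of each statement runs G3, F#3, E3.
Extending down a 2nd: D3 → C#3 → B2 → A2.

A2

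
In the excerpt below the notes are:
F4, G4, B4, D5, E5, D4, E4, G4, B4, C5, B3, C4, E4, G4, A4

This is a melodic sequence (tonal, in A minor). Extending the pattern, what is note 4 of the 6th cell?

A3

Grouping in 5s, the 4th note of each cell is D5, B4, G4.
Carrying that down a 3rd forward: E4 → C4 → A3.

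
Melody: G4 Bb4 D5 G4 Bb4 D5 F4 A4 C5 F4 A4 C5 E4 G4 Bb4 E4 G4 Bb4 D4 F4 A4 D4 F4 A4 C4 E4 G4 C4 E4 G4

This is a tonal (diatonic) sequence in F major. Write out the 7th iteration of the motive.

A3 C4 E4 A3 C4 E4

With a 6-note motive the entries are G4, F4, E4, D4, C4, each down a 2nd from the previous.
Extending down a 2nd: Bb3 → A3.
From A3 the diatonic shape gives A3 C4 E4 A3 C4 E4.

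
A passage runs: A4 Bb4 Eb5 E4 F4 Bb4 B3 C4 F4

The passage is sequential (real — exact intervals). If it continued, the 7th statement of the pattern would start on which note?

D#2

Unit = 3 notes; the statements start on A4, E4, B3, moving down a 4th each time.
Continuing: F#3 → C#3 → G#2 → D#2. Statement 7 starts on D#2.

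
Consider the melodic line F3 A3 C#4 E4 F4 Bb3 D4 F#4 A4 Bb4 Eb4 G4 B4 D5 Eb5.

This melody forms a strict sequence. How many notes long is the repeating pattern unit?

5

15 notes total. Splitting into 3 groups of 5:
F3 A3 C#4 E4 F4 | Bb3 D4 F#4 A4 Bb4 | Eb4 G4 B4 D5 Eb5
Every group is a transposition up a 4th of the one before; no shorter unit works.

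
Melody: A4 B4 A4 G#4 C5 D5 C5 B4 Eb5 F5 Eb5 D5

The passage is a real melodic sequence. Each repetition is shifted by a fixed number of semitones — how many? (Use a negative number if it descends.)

With a 4-note motive the entries are A4, C5, Eb5, each up a 3rd from the previous.
Counting half-steps from A4 to C5: 3.

3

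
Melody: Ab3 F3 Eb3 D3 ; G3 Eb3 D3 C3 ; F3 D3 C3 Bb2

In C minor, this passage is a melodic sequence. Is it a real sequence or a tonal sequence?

Every note is diatonic to C minor.
Cell 1 has -3 semitones from note 1 to 2, but cell 2 has -4 — the interval quality changes while the contour stays the same, which is the hallmark of a tonal sequence.

tonal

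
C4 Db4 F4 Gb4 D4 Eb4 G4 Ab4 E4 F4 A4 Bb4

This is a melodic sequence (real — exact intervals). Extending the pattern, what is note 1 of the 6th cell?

A#4

With 4-note cells, note 1 of each statement runs C4, D4, E4.
Extending up a 2nd: F#4 → G#4 → A#4.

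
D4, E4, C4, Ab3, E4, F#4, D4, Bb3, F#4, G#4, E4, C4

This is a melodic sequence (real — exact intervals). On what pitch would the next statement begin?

The 4-note cells begin on D4, E4, F#4 — each up a 2nd from the last.
The next head, up a 2nd from F#4, is G#4.

G#4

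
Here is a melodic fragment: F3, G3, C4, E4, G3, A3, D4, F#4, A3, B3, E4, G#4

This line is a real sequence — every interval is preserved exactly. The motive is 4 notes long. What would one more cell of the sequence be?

B3 C#4 F#4 A#4

Taking 4-note groups, the heads are F3, G3, A3: the pattern moves up a 2nd.
Statement 4 starts on B3 and keeps the same exact contour: B3 C#4 F#4 A#4.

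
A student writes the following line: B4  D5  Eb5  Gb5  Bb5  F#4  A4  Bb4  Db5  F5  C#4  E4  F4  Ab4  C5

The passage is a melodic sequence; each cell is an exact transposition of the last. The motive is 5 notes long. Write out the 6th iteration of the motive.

A#2 C#3 D3 F3 A3

With a 5-note motive the entries are B4, F#4, C#4, each down a 4th from the previous.
Continuing the starts: G#3 → D#3 → A#2.
From A#2 the exact shape gives A#2 C#3 D3 F3 A3.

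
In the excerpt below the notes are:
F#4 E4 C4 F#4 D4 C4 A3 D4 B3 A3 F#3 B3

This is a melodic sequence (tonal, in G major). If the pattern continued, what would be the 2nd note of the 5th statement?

D3

The unit is 4 notes. Position-2 pitches of the 3 shown cells: E4, C4, A3.
Carrying that down a 3rd forward: F#3 → D3.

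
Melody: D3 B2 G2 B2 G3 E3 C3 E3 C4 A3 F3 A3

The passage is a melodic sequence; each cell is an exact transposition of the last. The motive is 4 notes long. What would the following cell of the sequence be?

Taking 4-note groups, the heads are D3, G3, C4: the pattern moves up a 4th.
From F4 the exact shape gives F4 D4 Bb3 D4.

F4 D4 Bb3 D4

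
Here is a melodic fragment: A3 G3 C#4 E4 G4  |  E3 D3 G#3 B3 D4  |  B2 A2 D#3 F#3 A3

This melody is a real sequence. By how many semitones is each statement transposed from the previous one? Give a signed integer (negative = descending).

Unit = 5 notes; the statements start on A3, E3, B2, moving down a 4th each time.
A3→E3 is 52 − 57 = -5 semitones.

-5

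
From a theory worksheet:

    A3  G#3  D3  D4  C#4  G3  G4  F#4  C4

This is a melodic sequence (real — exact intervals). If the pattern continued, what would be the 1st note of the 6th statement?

Bb5

The unit is 3 notes. Position-1 pitches of the 3 shown cells: A3, D4, G4.
Each moves up a 4th. Continuing: C5 → F5 → Bb5.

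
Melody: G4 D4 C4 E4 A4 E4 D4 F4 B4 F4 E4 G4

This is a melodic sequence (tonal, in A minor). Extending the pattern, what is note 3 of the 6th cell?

A4

Grouping in 4s, the 3rd note of each cell is C4, D4, E4.
Each moves up a 2nd. Continuing: F4 → G4 → A4.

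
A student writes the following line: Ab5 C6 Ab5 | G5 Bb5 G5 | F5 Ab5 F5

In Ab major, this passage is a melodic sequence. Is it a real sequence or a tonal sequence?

tonal

Every note is diatonic to Ab major.
Cell 1 has +4 semitones from note 1 to 2, but cell 2 has +3 — the interval quality changes while the contour stays the same, which is the hallmark of a tonal sequence.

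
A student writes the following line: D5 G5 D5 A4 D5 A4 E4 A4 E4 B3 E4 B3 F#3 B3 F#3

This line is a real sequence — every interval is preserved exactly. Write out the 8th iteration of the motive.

D#2 G#2 D#2

The 3-note cells begin on D5, A4, E4, B3, F#3 — each down a 4th from the last.
Carrying on: C#3 → G#2 → D#2.
From D#2 the exact shape gives D#2 G#2 D#2.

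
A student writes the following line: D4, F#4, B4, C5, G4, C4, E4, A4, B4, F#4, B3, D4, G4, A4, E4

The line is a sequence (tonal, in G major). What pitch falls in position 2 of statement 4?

With 5-note cells, note 2 of each statement runs F#4, E4, D4.
Each moves down a 2nd; the next is C4.

C4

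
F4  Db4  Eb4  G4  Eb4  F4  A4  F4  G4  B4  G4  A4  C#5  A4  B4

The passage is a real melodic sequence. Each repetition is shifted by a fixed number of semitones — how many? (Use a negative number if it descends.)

2

Taking 3-note groups, the heads are F4, G4, A4, B4, C#5: the pattern moves up a 2nd.
F4 to G4 spans +2 semitones.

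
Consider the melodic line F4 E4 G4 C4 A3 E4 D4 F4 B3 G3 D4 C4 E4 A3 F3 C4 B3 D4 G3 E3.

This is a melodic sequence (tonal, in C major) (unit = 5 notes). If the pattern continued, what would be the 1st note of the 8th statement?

With 5-note cells, note 1 of each statement runs F4, E4, D4, C4.
Extending down a 2nd: B3 → A3 → G3 → F3.

F3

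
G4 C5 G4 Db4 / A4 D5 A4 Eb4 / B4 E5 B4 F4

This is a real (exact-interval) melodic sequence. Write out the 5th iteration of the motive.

D#5 G#5 D#5 A4

The 4-note cells begin on G4, A4, B4 — each up a 2nd from the last.
Extending up a 2nd: C#5 → D#5.
So cell 5 is D#5 G#5 D#5 A4.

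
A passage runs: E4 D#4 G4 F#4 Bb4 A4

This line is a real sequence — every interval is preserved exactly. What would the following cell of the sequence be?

Taking 2-note groups, the heads are E4, G4, Bb4: the pattern moves up a 3rd.
So cell 4 is Db5 C5.

Db5 C5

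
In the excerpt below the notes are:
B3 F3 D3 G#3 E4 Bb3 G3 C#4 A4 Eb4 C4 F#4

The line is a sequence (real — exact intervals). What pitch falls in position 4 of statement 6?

With 4-note cells, note 4 of each statement runs G#3, C#4, F#4.
Carrying that up a 4th forward: B4 → E5 → A5.

A5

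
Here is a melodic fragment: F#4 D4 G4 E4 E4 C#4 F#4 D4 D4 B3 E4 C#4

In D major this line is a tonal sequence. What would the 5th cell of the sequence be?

B3 G3 C#4 A3

Unit = 4 notes; the statements start on F#4, E4, D4, moving down a 2nd each time.
Carrying on: C#4 → B3.
From B3 the diatonic shape gives B3 G3 C#4 A3.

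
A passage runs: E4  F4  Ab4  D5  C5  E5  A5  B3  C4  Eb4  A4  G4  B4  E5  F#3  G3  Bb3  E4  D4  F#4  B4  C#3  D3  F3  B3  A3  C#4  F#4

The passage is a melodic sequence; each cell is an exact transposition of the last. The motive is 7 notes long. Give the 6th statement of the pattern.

With a 7-note motive the entries are E4, B3, F#3, C#3, each down a 4th from the previous.
Continuing the starts: G#2 → D#2.
Statement 6 starts on D#2 and keeps the same exact contour: D#2 E2 G2 C#3 B2 D#3 G#3.

D#2 E2 G2 C#3 B2 D#3 G#3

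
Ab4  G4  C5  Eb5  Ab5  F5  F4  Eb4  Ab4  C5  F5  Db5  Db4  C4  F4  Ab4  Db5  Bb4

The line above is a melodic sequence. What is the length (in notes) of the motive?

There are 18 notes; a 6-note unit gives 3 cells:
Ab4 G4 C5 Eb5 Ab5 F5 | F4 Eb4 Ab4 C5 F5 Db5 | Db4 C4 F4 Ab4 Db5 Bb4
That's a consistent down a 3rd shift per cell, and no other grouping gives one.

6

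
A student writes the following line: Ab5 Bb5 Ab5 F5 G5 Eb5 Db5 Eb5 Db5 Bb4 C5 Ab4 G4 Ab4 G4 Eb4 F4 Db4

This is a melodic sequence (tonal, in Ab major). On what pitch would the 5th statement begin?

F3

The 6-note cells begin on Ab5, Db5, G4 — each down a 5th from the last.
Continuing: C4 → F3. Statement 5 starts on F3.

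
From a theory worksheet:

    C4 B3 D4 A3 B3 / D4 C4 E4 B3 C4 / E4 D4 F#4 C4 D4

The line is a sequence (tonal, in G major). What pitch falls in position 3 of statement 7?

C5

The unit is 5 notes. Position-3 pitches of the 3 shown cells: D4, E4, F#4.
Carrying that up a 2nd forward: G4 → A4 → B4 → C5.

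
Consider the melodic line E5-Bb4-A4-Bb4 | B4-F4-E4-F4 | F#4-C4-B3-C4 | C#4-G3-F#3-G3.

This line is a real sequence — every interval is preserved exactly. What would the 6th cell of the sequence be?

The 4-note cells begin on E5, B4, F#4, C#4 — each down a 4th from the last.
Continuing the starts: G#3 → D#3.
From D#3 the exact shape gives D#3 A2 G#2 A2.

D#3 A2 G#2 A2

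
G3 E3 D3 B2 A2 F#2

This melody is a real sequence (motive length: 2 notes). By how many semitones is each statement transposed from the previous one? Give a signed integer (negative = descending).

Taking 2-note groups, the heads are G3, D3, A2: the pattern moves down a 4th.
G3→D3 is 50 − 55 = -5 semitones.

-5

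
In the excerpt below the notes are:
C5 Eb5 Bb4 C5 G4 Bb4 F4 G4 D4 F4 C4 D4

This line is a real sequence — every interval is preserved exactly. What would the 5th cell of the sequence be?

The 4-note cells begin on C5, G4, D4 — each down a 4th from the last.
Extending down a 4th: A3 → E3.
From E3 the exact shape gives E3 G3 D3 E3.

E3 G3 D3 E3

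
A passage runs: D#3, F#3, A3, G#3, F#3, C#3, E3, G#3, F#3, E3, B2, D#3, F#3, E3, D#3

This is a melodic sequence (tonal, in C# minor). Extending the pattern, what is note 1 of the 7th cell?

The unit is 5 notes. Position-1 pitches of the 3 shown cells: D#3, C#3, B2.
Carrying that down a 2nd forward: A2 → G#2 → F#2 → E2.

E2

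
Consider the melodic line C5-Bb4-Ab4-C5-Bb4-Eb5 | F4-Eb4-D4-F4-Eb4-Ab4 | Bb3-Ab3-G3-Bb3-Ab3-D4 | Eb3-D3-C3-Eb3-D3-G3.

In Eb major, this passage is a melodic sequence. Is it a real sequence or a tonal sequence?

tonal

Every note is diatonic to Eb major.
Cell 1 has -2 semitones from note 2 to 3, but cell 2 has -1 — the interval quality changes while the contour stays the same, which is the hallmark of a tonal sequence.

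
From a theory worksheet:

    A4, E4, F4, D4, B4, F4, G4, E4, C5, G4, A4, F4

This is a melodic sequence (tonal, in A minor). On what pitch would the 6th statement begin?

F5

Unit = 4 notes; the statements start on A4, B4, C5, moving up a 2nd each time.
Extending the heads up a 2nd: D5 → E5 → F5.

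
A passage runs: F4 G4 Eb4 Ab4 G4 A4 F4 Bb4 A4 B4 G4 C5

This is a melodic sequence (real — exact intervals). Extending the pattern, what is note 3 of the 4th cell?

A4

The unit is 4 notes. Position-3 pitches of the 3 shown cells: Eb4, F4, G4.
From G4, up a 2nd gives A4.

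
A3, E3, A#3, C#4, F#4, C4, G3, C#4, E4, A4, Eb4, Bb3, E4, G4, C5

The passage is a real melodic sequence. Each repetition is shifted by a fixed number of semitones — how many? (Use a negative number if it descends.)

3

With a 5-note motive the entries are A3, C4, Eb4, each up a 3rd from the previous.
A3 to C4 spans +3 semitones.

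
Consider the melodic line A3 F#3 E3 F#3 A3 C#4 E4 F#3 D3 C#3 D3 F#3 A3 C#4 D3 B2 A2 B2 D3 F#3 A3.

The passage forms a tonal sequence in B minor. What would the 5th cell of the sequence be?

G2 E2 D2 E2 G2 B2 D3

With a 7-note motive the entries are A3, F#3, D3, each down a 3rd from the previous.
Extending down a 3rd: B2 → G2.
Statement 5 starts on G2 and keeps the same diatonic contour: G2 E2 D2 E2 G2 B2 D3.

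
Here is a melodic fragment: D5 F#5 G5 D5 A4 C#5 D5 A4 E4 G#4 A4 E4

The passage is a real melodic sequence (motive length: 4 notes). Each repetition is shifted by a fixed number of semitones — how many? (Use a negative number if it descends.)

-5

Unit = 4 notes; the statements start on D5, A4, E4, moving down a 4th each time.
D5→A4 is 69 − 74 = -5 semitones.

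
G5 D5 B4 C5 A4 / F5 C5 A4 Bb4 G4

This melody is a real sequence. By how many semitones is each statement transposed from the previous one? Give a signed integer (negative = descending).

-2

With a 5-note motive the entries are G5, F5, each down a 2nd from the previous.
Counting half-steps from G5 to F5: -2.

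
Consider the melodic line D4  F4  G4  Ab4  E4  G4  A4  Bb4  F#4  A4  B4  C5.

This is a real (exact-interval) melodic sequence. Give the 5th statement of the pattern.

With a 4-note motive the entries are D4, E4, F#4, each up a 2nd from the previous.
Continuing the starts: G#4 → A#4.
So cell 5 is A#4 C#5 D#5 E5.

A#4 C#5 D#5 E5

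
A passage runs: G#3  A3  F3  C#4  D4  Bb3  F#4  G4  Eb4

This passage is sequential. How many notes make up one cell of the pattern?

Try groups of 3 (3 cells in 9 notes):
G#3 A3 F3 | C#4 D4 Bb3 | F#4 G4 Eb4
That's a consistent up a 4th shift per cell, and no other grouping gives one.

3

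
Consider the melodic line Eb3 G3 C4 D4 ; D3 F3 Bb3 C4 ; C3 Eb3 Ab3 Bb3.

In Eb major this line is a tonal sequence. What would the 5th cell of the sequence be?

Ab2 C3 F3 G3

The 4-note cells begin on Eb3, D3, C3 — each down a 2nd from the last.
Extending down a 2nd: Bb2 → Ab2.
From Ab2 the diatonic shape gives Ab2 C3 F3 G3.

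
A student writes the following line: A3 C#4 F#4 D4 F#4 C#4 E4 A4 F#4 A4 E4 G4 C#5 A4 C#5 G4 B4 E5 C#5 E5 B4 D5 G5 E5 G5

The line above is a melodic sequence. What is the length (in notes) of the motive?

There are 25 notes; a 5-note unit gives 5 cells:
A3 C#4 F#4 D4 F#4 | C#4 E4 A4 F#4 A4 | E4 G4 C#5 A4 C#5 | G4 B4 E5 C#5 E5 | B4 D5 G5 E5 G5
Every group is a transposition up a 3rd of the one before; no shorter unit works.

5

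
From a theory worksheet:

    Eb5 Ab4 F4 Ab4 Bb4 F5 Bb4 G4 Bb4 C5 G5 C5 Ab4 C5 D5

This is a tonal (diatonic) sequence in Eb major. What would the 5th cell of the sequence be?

The 5-note cells begin on Eb5, F5, G5 — each up a 2nd from the last.
Extending up a 2nd: Ab5 → Bb5.
From Bb5 the diatonic shape gives Bb5 Eb5 C5 Eb5 F5.

Bb5 Eb5 C5 Eb5 F5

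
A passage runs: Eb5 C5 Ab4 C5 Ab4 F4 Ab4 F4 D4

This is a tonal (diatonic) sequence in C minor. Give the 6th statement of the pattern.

Unit = 3 notes; the statements start on Eb5, C5, Ab4, moving down a 3rd each time.
Continuing the starts: F4 → D4 → Bb3.
Statement 6 starts on Bb3 and keeps the same diatonic contour: Bb3 G3 Eb3.

Bb3 G3 Eb3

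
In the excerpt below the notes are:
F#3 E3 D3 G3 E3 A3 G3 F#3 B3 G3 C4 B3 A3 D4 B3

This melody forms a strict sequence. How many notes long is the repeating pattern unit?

5

Try groups of 5 (3 cells in 15 notes):
F#3 E3 D3 G3 E3 | A3 G3 F#3 B3 G3 | C4 B3 A3 D4 B3
Each cell is the previous one up a 3rd — so the unit is 5 notes.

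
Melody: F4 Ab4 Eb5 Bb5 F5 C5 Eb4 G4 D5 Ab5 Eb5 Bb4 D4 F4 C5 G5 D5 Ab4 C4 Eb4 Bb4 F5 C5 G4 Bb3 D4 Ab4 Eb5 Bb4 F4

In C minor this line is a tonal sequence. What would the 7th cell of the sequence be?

With a 6-note motive the entries are F4, Eb4, D4, C4, Bb3, each down a 2nd from the previous.
Carrying on: Ab3 → G3.
From G3 the diatonic shape gives G3 Bb3 F4 C5 G4 D4.

G3 Bb3 F4 C5 G4 D4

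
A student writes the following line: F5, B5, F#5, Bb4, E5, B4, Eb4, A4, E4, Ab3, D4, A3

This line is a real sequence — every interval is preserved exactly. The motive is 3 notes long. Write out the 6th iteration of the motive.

Gb2 C3 G2

The 3-note cells begin on F5, Bb4, Eb4, Ab3 — each down a 5th from the last.
Continuing the starts: Db3 → Gb2.
From Gb2 the exact shape gives Gb2 C3 G2.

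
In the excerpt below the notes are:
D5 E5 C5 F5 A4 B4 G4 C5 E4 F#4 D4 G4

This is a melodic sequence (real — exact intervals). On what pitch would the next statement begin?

Taking 4-note groups, the heads are D5, A4, E4: the pattern moves down a 4th.
The next head, down a 4th from E4, is B3.

B3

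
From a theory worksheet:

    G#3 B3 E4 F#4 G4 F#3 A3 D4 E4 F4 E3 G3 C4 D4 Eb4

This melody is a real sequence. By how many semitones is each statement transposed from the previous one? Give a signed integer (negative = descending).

-2

The 5-note cells begin on G#3, F#3, E3 — each down a 2nd from the last.
G#3→F#3 is 54 − 56 = -2 semitones.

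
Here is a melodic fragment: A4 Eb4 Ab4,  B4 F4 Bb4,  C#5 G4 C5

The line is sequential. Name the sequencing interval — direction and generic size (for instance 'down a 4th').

Taking 3-note groups, the heads are A4, B4, C#5: the pattern moves up a 2nd.
From A4 to B4: up a 2nd.

up a 2nd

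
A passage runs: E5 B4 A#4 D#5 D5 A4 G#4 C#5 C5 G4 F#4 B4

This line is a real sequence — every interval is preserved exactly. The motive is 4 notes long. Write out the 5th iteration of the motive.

With a 4-note motive the entries are E5, D5, C5, each down a 2nd from the previous.
Carrying on: Bb4 → Ab4.
So cell 5 is Ab4 Eb4 D4 G4.

Ab4 Eb4 D4 G4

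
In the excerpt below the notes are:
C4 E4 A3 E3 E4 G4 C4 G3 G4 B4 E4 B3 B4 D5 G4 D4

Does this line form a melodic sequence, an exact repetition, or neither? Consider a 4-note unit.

Each 4-note cell is the previous one transposed up a 3rd.

sequence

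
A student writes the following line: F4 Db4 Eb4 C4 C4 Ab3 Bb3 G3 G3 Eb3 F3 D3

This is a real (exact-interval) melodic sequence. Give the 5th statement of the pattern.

A2 F2 G2 E2

With a 4-note motive the entries are F4, C4, G3, each down a 4th from the previous.
Extending down a 4th: D3 → A2.
So cell 5 is A2 F2 G2 E2.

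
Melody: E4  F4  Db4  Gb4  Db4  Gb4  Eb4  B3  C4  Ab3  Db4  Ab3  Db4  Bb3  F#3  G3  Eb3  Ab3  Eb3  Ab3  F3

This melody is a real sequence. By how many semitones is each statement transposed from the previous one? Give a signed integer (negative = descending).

-5

Taking 7-note groups, the heads are E4, B3, F#3: the pattern moves down a 4th.
Counting half-steps from E4 to B3: -5.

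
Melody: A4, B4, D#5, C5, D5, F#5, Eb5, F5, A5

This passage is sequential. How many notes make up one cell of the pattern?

There are 9 notes; a 3-note unit gives 3 cells:
A4 B4 D#5 | C5 D5 F#5 | Eb5 F5 A5
Every group is a transposition up a 3rd of the one before; no shorter unit works.

3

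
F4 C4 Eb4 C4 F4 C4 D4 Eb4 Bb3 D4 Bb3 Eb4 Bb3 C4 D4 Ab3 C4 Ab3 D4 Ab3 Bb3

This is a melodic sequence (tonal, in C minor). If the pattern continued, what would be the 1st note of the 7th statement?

G3

The unit is 7 notes. Position-1 pitches of the 3 shown cells: F4, Eb4, D4.
Carrying that down a 2nd forward: C4 → Bb3 → Ab3 → G3.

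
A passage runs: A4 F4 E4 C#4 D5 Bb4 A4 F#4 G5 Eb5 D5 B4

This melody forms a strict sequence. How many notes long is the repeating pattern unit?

12 notes total. Splitting into 3 groups of 4:
A4 F4 E4 C#4 | D5 Bb4 A4 F#4 | G5 Eb5 D5 B4
Every group is a transposition up a 4th of the one before; no shorter unit works.

4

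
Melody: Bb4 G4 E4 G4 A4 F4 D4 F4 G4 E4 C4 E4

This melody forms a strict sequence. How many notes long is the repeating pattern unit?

4

12 notes total. Splitting into 3 groups of 4:
Bb4 G4 E4 G4 | A4 F4 D4 F4 | G4 E4 C4 E4
That's a consistent down a 2nd shift per cell, and no other grouping gives one.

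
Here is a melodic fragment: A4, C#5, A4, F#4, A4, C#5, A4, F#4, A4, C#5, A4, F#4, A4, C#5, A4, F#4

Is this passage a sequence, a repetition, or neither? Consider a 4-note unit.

repetition

Each 4-note cell is identical (A4 C#5 A4 F#4), restated at the same pitch.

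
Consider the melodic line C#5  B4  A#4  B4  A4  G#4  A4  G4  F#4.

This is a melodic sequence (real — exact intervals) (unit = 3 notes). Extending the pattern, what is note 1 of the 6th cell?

Eb4

The unit is 3 notes. Position-1 pitches of the 3 shown cells: C#5, B4, A4.
Each moves down a 2nd. Continuing: G4 → F4 → Eb4.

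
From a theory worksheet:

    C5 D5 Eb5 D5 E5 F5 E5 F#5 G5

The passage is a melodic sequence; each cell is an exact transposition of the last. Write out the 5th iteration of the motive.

G#5 A#5 B5

The 3-note cells begin on C5, D5, E5 — each up a 2nd from the last.
Extending up a 2nd: F#5 → G#5.
So cell 5 is G#5 A#5 B5.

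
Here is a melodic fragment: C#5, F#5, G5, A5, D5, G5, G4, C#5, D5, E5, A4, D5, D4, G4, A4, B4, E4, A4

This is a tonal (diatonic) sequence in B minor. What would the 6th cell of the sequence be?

The 6-note cells begin on C#5, G4, D4 — each down a 4th from the last.
Carrying on: A3 → E3 → B2.
So cell 6 is B2 E3 F#3 G3 C#3 F#3.

B2 E3 F#3 G3 C#3 F#3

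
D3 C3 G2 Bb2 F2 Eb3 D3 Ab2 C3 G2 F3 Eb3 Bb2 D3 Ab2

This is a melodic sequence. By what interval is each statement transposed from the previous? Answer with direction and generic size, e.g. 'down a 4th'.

up a 2nd

With a 5-note motive the entries are D3, Eb3, F3, each up a 2nd from the previous.
D3 to Eb3 is up a 2nd.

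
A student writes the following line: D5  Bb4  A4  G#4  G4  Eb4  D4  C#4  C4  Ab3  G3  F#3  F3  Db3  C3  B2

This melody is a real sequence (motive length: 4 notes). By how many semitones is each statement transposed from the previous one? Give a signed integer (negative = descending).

-7

The 4-note cells begin on D5, G4, C4, F3 — each down a 5th from the last.
Counting half-steps from D5 to G4: -7.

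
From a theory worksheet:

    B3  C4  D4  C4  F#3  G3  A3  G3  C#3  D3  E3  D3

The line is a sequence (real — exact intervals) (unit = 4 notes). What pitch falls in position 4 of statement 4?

A2

With 4-note cells, note 4 of each statement runs C4, G3, D3.
From D3, down a 4th gives A2.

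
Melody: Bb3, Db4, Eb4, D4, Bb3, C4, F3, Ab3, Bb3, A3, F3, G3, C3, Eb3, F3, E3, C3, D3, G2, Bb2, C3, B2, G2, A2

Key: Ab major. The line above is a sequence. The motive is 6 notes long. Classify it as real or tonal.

Each cell has the same semitone pattern (3, 2, -1, -4, 2) — intervals are preserved exactly.
And D4 lies outside Ab major, so the sequence is real rather than tonal.

real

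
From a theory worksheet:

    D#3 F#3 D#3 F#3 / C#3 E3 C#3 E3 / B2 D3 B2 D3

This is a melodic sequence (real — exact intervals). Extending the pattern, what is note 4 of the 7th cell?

Gb2

With 4-note cells, note 4 of each statement runs F#3, E3, D3.
Carrying that down a 2nd forward: C3 → Bb2 → Ab2 → Gb2.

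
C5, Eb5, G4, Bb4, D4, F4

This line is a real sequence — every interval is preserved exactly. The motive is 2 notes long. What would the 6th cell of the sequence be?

B2 D3

With a 2-note motive the entries are C5, G4, D4, each down a 4th from the previous.
Continuing the starts: A3 → E3 → B2.
From B2 the exact shape gives B2 D3.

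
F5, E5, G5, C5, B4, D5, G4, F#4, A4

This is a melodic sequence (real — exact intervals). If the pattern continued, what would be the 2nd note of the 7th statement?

With 3-note cells, note 2 of each statement runs E5, B4, F#4.
Extending down a 4th: C#4 → G#3 → D#3 → A#2.

A#2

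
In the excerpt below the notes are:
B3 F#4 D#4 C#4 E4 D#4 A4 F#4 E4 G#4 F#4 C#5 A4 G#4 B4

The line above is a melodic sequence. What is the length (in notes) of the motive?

5

Try groups of 5 (3 cells in 15 notes):
B3 F#4 D#4 C#4 E4 | D#4 A4 F#4 E4 G#4 | F#4 C#5 A4 G#4 B4
That's a consistent up a 3rd shift per cell, and no other grouping gives one.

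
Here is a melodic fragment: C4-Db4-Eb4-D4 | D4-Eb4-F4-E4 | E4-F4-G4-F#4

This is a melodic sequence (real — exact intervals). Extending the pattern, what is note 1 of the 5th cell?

G#4

With 4-note cells, note 1 of each statement runs C4, D4, E4.
Each moves up a 2nd. Continuing: F#4 → G#4.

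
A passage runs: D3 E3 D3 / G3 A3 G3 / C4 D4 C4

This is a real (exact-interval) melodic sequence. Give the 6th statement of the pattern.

Eb5 F5 Eb5

Unit = 3 notes; the statements start on D3, G3, C4, moving up a 4th each time.
Carrying on: F4 → Bb4 → Eb5.
So cell 6 is Eb5 F5 Eb5.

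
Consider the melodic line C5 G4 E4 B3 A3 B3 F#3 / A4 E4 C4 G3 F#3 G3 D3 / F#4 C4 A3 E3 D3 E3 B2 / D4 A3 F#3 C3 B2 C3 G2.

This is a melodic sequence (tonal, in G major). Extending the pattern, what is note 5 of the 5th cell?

G2

The unit is 7 notes. Position-5 pitches of the 4 shown cells: A3, F#3, D3, B2.
From B2, down a 3rd gives G2.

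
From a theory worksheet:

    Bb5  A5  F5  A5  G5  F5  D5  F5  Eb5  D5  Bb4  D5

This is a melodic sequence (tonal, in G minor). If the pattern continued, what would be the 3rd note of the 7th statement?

A3

Grouping in 4s, the 3rd note of each cell is F5, D5, Bb4.
Extending down a 3rd: G4 → Eb4 → C4 → A3.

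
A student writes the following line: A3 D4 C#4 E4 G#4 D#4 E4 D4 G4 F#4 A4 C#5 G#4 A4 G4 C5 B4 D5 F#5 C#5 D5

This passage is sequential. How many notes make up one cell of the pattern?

There are 21 notes; a 7-note unit gives 3 cells:
A3 D4 C#4 E4 G#4 D#4 E4 | D4 G4 F#4 A4 C#5 G#4 A4 | G4 C5 B4 D5 F#5 C#5 D5
Each cell is the previous one up a 4th — so the unit is 7 notes.

7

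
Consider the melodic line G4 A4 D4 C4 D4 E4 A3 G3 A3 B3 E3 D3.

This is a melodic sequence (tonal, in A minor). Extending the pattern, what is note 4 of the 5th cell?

E2

With 4-note cells, note 4 of each statement runs C4, G3, D3.
Extending down a 4th: A2 → E2.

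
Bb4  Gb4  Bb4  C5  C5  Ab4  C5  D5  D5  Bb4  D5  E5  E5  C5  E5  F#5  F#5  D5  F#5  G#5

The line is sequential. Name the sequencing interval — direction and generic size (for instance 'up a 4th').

The 4-note cells begin on Bb4, C5, D5, E5, F#5 — each up a 2nd from the last.
Bb4 to C5 is up a 2nd.

up a 2nd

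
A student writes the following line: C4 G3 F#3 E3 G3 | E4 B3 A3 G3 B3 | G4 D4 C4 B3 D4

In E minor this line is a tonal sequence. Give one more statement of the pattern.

B4 F#4 E4 D4 F#4

Taking 5-note groups, the heads are C4, E4, G4: the pattern moves up a 3rd.
So cell 4 is B4 F#4 E4 D4 F#4.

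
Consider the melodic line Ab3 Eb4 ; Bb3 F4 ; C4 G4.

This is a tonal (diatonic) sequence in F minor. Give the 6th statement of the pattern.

With a 2-note motive the entries are Ab3, Bb3, C4, each up a 2nd from the previous.
Continuing the starts: Db4 → Eb4 → F4.
Statement 6 starts on F4 and keeps the same diatonic contour: F4 C5.

F4 C5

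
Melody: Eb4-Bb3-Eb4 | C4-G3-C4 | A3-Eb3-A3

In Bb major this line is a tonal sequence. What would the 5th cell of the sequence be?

D3 A2 D3

With a 3-note motive the entries are Eb4, C4, A3, each down a 3rd from the previous.
Continuing the starts: F3 → D3.
Statement 5 starts on D3 and keeps the same diatonic contour: D3 A2 D3.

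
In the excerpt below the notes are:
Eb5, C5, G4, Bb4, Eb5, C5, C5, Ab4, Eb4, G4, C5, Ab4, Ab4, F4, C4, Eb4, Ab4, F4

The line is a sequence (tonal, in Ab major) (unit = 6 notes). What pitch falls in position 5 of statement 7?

G3

Grouping in 6s, the 5th note of each cell is Eb5, C5, Ab4.
Extending down a 3rd: F4 → Db4 → Bb3 → G3.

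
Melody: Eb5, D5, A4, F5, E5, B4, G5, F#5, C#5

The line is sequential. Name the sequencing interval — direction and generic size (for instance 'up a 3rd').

up a 2nd

The 3-note cells begin on Eb5, F5, G5 — each up a 2nd from the last.
Eb5 to F5 is up a 2nd.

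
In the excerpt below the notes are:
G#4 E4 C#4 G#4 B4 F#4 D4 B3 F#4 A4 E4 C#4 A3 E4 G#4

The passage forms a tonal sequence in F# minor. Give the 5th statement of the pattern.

The 5-note cells begin on G#4, F#4, E4 — each down a 2nd from the last.
Continuing the starts: D4 → C#4.
From C#4 the diatonic shape gives C#4 A3 F#3 C#4 E4.

C#4 A3 F#3 C#4 E4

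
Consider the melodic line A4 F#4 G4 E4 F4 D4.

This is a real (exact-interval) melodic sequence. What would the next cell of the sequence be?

Unit = 2 notes; the statements start on A4, G4, F4, moving down a 2nd each time.
Statement 4 starts on Eb4 and keeps the same exact contour: Eb4 C4.

Eb4 C4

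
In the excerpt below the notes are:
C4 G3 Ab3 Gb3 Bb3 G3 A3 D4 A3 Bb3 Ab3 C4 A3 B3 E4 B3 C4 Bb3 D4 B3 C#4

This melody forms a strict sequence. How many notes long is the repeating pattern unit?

Try groups of 7 (3 cells in 21 notes):
C4 G3 Ab3 Gb3 Bb3 G3 A3 | D4 A3 Bb3 Ab3 C4 A3 B3 | E4 B3 C4 Bb3 D4 B3 C#4
Every group is a transposition up a 2nd of the one before; no shorter unit works.

7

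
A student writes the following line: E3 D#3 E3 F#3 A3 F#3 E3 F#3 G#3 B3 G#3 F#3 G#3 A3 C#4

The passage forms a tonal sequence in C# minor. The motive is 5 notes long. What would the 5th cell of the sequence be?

B3 A3 B3 C#4 E4

With a 5-note motive the entries are E3, F#3, G#3, each up a 2nd from the previous.
Extending up a 2nd: A3 → B3.
Statement 5 starts on B3 and keeps the same diatonic contour: B3 A3 B3 C#4 E4.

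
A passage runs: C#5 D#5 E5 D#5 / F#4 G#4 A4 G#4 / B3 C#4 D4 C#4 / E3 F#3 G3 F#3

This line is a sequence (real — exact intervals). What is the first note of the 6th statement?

D2

Taking 4-note groups, the heads are C#5, F#4, B3, E3: the pattern moves down a 5th.
Extending the heads down a 5th: A2 → D2.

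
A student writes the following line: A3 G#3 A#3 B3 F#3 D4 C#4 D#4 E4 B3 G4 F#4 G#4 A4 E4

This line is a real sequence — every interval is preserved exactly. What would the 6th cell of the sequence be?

Bb5 A5 B5 C6 G5

Taking 5-note groups, the heads are A3, D4, G4: the pattern moves up a 4th.
Extending up a 4th: C5 → F5 → Bb5.
So cell 6 is Bb5 A5 B5 C6 G5.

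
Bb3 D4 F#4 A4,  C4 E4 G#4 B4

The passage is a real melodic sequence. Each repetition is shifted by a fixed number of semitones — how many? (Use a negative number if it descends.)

With a 4-note motive the entries are Bb3, C4, each up a 2nd from the previous.
Bb3 to C4 spans +2 semitones.

2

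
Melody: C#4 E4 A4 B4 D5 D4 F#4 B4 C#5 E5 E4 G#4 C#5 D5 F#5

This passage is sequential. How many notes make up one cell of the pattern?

15 notes total. Splitting into 3 groups of 5:
C#4 E4 A4 B4 D5 | D4 F#4 B4 C#5 E5 | E4 G#4 C#5 D5 F#5
Each cell is the previous one up a 2nd — so the unit is 5 notes.

5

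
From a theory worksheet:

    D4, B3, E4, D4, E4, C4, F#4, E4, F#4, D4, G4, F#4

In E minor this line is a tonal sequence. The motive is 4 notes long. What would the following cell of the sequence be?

G4 E4 A4 G4

Taking 4-note groups, the heads are D4, E4, F#4: the pattern moves up a 2nd.
From G4 the diatonic shape gives G4 E4 A4 G4.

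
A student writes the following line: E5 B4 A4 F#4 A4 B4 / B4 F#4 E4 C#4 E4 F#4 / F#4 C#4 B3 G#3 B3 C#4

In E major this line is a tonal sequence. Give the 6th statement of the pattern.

Unit = 6 notes; the statements start on E5, B4, F#4, moving down a 4th each time.
Extending down a 4th: C#4 → G#3 → D#3.
Statement 6 starts on D#3 and keeps the same diatonic contour: D#3 A2 G#2 E2 G#2 A2.

D#3 A2 G#2 E2 G#2 A2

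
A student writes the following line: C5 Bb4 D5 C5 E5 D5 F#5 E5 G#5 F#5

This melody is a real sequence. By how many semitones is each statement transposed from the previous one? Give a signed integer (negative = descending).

Taking 2-note groups, the heads are C5, D5, E5, F#5, G#5: the pattern moves up a 2nd.
C5→D5 is 74 − 72 = 2 semitones.

2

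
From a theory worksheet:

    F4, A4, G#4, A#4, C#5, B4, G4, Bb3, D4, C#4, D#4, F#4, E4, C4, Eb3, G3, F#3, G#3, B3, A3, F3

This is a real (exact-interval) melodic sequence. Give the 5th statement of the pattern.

Db2 F2 E2 F#2 A2 G2 Eb2

With a 7-note motive the entries are F4, Bb3, Eb3, each down a 5th from the previous.
Extending down a 5th: Ab2 → Db2.
From Db2 the exact shape gives Db2 F2 E2 F#2 A2 G2 Eb2.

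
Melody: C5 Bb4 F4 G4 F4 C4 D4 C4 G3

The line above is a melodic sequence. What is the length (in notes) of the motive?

3

Try groups of 3 (3 cells in 9 notes):
C5 Bb4 F4 | G4 F4 C4 | D4 C4 G3
Every group is a transposition down a 4th of the one before; no shorter unit works.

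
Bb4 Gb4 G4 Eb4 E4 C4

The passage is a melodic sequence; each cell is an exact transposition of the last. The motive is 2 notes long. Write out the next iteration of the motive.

The 2-note cells begin on Bb4, G4, E4 — each down a 3rd from the last.
Statement 4 starts on C#4 and keeps the same exact contour: C#4 A3.

C#4 A3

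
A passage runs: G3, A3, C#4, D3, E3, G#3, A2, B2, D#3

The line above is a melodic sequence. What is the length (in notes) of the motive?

3

Try groups of 3 (3 cells in 9 notes):
G3 A3 C#4 | D3 E3 G#3 | A2 B2 D#3
Every group is a transposition down a 4th of the one before; no shorter unit works.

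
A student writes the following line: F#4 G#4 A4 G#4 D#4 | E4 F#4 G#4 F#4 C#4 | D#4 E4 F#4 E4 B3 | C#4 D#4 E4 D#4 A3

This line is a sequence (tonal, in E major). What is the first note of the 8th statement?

F#3

Taking 5-note groups, the heads are F#4, E4, D#4, C#4: the pattern moves down a 2nd.
Extending the heads down a 2nd: B3 → A3 → G#3 → F#3.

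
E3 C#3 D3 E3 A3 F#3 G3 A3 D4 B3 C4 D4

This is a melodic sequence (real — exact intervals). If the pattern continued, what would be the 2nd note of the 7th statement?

With 4-note cells, note 2 of each statement runs C#3, F#3, B3.
Each moves up a 4th. Continuing: E4 → A4 → D5 → G5.

G5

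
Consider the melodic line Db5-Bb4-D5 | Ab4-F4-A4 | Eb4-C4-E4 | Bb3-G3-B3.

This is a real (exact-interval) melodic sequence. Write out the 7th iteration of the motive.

With a 3-note motive the entries are Db5, Ab4, Eb4, Bb3, each down a 4th from the previous.
Carrying on: F3 → C3 → G2.
From G2 the exact shape gives G2 E2 G#2.

G2 E2 G#2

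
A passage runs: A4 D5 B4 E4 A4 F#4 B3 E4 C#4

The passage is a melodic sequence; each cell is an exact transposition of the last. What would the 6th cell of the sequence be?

With a 3-note motive the entries are A4, E4, B3, each down a 4th from the previous.
Continuing the starts: F#3 → C#3 → G#2.
So cell 6 is G#2 C#3 A#2.

G#2 C#3 A#2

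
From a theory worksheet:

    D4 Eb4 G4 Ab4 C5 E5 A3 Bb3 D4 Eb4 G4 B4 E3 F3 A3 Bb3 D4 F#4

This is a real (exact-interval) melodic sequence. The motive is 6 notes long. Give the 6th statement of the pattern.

C#2 D2 F#2 G2 B2 D#3

Unit = 6 notes; the statements start on D4, A3, E3, moving down a 4th each time.
Carrying on: B2 → F#2 → C#2.
So cell 6 is C#2 D2 F#2 G2 B2 D#3.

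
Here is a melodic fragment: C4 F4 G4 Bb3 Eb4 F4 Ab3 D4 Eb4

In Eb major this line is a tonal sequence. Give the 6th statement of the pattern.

Taking 3-note groups, the heads are C4, Bb3, Ab3: the pattern moves down a 2nd.
Carrying on: G3 → F3 → Eb3.
Statement 6 starts on Eb3 and keeps the same diatonic contour: Eb3 Ab3 Bb3.

Eb3 Ab3 Bb3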